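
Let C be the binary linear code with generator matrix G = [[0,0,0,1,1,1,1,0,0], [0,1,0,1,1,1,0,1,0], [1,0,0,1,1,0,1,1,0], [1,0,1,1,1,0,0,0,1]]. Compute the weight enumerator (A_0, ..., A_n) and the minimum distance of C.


Weight distribution: A_0 = 1, A_3 = 3, A_4 = 4, A_5 = 4, A_6 = 2, A_7 = 1, A_8 = 1. Minimum distance d = 3.

Enumerate all 2^4 = 16 messages m ∈ F_2^4.
For each, compute codeword c = mG in F_2^9, then tally its weight.
  m = 0000 → c = 000000000, weight = 0.
  m = 1000 → c = 000111100, weight = 4.
  m = 0100 → c = 010111010, weight = 5.
  m = 1100 → c = 010000110, weight = 3.
  m = 0010 → c = 100110110, weight = 5.
  m = 1010 → c = 100001010, weight = 3.
  m = 0110 → c = 110001100, weight = 4.
  m = 1110 → c = 110110000, weight = 4.
  m = 0001 → c = 101110001, weight = 5.
  m = 1001 → c = 101001101, weight = 5.
  m = 0101 → c = 111001011, weight = 6.
  m = 1101 → c = 111110111, weight = 8.
  m = 0011 → c = 001000111, weight = 4.
  m = 1011 → c = 001111011, weight = 6.
  m = 0111 → c = 011111101, weight = 7.
  m = 1111 → c = 011000001, weight = 3.
Tally weights:
  weight 0: 1 codewords.
  weight 3: 3 codewords.
  weight 4: 4 codewords.
  weight 5: 4 codewords.
  weight 6: 2 codewords.
  weight 7: 1 codewords.
  weight 8: 1 codewords.
Minimum distance d = smallest w > 0 with A_w > 0 = 3.
Sanity: Σ A_w = 16 = 2^4 = 16 ✓.


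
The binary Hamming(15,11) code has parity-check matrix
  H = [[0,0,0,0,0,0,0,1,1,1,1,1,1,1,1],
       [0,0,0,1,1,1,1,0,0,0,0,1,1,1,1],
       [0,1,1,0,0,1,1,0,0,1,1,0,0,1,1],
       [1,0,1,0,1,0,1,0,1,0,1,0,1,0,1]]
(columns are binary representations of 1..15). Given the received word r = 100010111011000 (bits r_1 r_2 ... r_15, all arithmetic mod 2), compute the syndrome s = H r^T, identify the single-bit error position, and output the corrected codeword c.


s = (0, 1, 0, 1)^T, error position = 5, corrected codeword c = 100000111011000

Compute s = H r^T mod 2 one row at a time:
  s_1 = 1 + 1 + 0 + 1 + 1 + 0 + 0 + 0 = 4 ≡ 0 (mod 2).
  s_2 = 0 + 1 + 0 + 1 + 1 + 0 + 0 + 0 = 3 ≡ 1 (mod 2).
  s_3 = 0 + 0 + 0 + 1 + 0 + 1 + 0 + 0 = 2 ≡ 0 (mod 2).
  s_4 = 1 + 0 + 1 + 1 + 1 + 1 + 0 + 0 = 5 ≡ 1 (mod 2).
s = (0, 1, 0, 1)^T — this equals column 5 of H (binary 0101), so error is at position 5.
Correct: flip bit 5 of r = 100010111011000 to get c = 100000111011000.


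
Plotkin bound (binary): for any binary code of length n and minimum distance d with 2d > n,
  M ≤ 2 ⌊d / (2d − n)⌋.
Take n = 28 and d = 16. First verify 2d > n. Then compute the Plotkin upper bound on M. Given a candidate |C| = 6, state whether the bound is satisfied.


Plotkin bound M ≤ 8; given |C| = 6 ≤ bound (satisfied).

Check applicability: 2d = 32, n = 28.
2d − n = 4 > 0, so Plotkin applies.
Compute d/(2d−n) = 16/4 ≈ 4.0000.
⌊d/(2d−n)⌋ = 4.
Plotkin bound: M ≤ 2·4 = 8.
Given |C| = 6, check: satisfied.
This |C| is below the Plotkin bound.


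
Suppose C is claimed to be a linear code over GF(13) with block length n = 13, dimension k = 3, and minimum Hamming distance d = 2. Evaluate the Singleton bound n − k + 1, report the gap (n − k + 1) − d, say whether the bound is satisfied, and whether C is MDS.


Singleton RHS = n − k + 1 = 11, slack = 9, bound satisfied, not MDS.

Singleton bound: d ≤ n − k + 1.
Here n = 13, k = 3, so n − k + 1 = 11.
Given d = 2, check d ≤ 11: YES.
Slack = (n − k + 1) − d = 9.
The code is NOT MDS (slack = 9 > 0).
Description: the claimed parameters are [13, 3, 2]_13; such a code would be non-MDS.


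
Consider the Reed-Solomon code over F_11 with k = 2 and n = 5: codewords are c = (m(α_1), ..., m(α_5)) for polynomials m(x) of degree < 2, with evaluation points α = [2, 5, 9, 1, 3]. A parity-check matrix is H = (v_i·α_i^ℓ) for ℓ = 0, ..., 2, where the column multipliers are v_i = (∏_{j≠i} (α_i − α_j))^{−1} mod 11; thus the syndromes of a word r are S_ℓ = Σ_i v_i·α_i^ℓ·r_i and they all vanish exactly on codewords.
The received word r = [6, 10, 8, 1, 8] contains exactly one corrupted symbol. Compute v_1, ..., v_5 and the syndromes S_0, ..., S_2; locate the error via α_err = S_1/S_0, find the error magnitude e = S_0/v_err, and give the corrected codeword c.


S = (4, 1, 3), error at position 5, error magnitude e = 8, c = [6, 10, 8, 1, 0].

Step 1: column multipliers v_i = (∏_{j≠i}(α_i − α_j))^{−1} mod 11.
  i = 1 (α = 2): (2−5)(2−9)(2−1)(2−3) = (−3)·(−7)·1·(−1) = −21 ≡ 1, so v_1 = 1^{−1} = 1 (mod 11).
  i = 2 (α = 5): (5−2)(5−9)(5−1)(5−3) = 3·(−4)·4·2 = −96 ≡ 3, so v_2 = 3^{−1} = 4 (mod 11).
  i = 3 (α = 9): (9−2)(9−5)(9−1)(9−3) = 7·4·8·6 = 1344 ≡ 2, so v_3 = 2^{−1} = 6 (mod 11).
  i = 4 (α = 1): (1−2)(1−5)(1−9)(1−3) = (−1)·(−4)·(−8)·(−2) = 64 ≡ 9, so v_4 = 9^{−1} = 5 (mod 11).
  i = 5 (α = 3): (3−2)(3−5)(3−9)(3−1) = 1·(−2)·(−6)·2 = 24 ≡ 2, so v_5 = 2^{−1} = 6 (mod 11).
  v = [1, 4, 6, 5, 6].
Step 2: syndromes of r = [6, 10, 8, 1, 8] (all sums mod 11).
  S_0 = Σ v_i r_i = 1·6 + 4·10 + 6·8 + 5·1 + 6·8 = 147 ≡ 4.
  S_1 = Σ v_i α_i r_i = 1·2·6 + 4·5·10 + 6·9·8 + 5·1·1 + 6·3·8 = 793 ≡ 1.
  α_i^2 mod 11 = [4, 3, 4, 1, 9].
  S_2 = Σ v_i α_i^2 r_i = 1·4·6 + 4·3·10 + 6·4·8 + 5·1·1 + 6·9·8 = 773 ≡ 3.
  S = (4, 1, 3) ≠ 0, so r is not a codeword (an error is present).
Step 3: locate the error. For a single error e at position i, S_ℓ = v_i·e·α_i^ℓ, so α_err = S_1/S_0.
  S_0^{−1} = 4^{−1} = 3 (mod 11), so α_err = 1·3 = 3 ≡ 3 = α_5. Error position i = 5.
  Consistency check: S_2/S_1 = 3·1 = 3 ≡ 3 = α_err ✓ (single-error assumption holds).
Step 4: error magnitude e = S_0/v_5 = S_0·∏_{j≠5}(α_5 − α_j) = 4·2 = 8 ≡ 8 (mod 11).
Step 5: correct position 5: c_5 = r_5 − e = 8 − 8 ≡ 0 (mod 11). Hence c = [6, 10, 8, 1, 0].
  Check: interpolating c through the α_i gives m(x) = 7 + 5·x (degree < 2) with m(α_i) = c_i for every i, so c is indeed a codeword.


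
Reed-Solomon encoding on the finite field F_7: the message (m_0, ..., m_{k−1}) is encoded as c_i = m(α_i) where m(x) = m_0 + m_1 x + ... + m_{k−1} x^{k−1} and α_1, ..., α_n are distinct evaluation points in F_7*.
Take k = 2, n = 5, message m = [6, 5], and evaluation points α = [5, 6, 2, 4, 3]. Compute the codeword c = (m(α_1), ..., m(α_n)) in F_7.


c = [3, 1, 2, 5, 0]

Message polynomial: m(x) = 6 + 5·x (mod 7).
For each evaluation point α_i, compute m(α_i) mod 7:
  α_1 = 5: Horner steps 5 → 3, so m(5) = 3.
  α_2 = 6: Horner steps 5 → 1, so m(6) = 1.
  α_3 = 2: Horner steps 5 → 2, so m(2) = 2.
  α_4 = 4: Horner steps 5 → 5, so m(4) = 5.
  α_5 = 3: Horner steps 5 → 0, so m(3) = 0.
Codeword c = [3, 1, 2, 5, 0] ∈ F_7^5.


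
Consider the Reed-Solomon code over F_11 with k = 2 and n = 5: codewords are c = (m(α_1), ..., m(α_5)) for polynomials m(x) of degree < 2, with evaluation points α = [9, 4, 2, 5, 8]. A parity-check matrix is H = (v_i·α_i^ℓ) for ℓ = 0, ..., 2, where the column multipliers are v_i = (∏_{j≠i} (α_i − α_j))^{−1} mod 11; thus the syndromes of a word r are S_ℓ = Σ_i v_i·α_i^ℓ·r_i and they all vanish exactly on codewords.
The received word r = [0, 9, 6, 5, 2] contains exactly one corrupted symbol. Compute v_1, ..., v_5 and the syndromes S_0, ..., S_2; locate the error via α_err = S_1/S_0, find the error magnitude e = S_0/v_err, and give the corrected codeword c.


S = (4, 10, 3), error at position 5, error magnitude e = 9, c = [0, 9, 6, 5, 4].

Step 1: column multipliers v_i = (∏_{j≠i}(α_i − α_j))^{−1} mod 11.
  i = 1 (α = 9): (9−4)(9−2)(9−5)(9−8) = 5·7·4·1 = 140 ≡ 8, so v_1 = 8^{−1} = 7 (mod 11).
  i = 2 (α = 4): (4−9)(4−2)(4−5)(4−8) = (−5)·2·(−1)·(−4) = −40 ≡ 4, so v_2 = 4^{−1} = 3 (mod 11).
  i = 3 (α = 2): (2−9)(2−4)(2−5)(2−8) = (−7)·(−2)·(−3)·(−6) = 252 ≡ 10, so v_3 = 10^{−1} = 10 (mod 11).
  i = 4 (α = 5): (5−9)(5−4)(5−2)(5−8) = (−4)·1·3·(−3) = 36 ≡ 3, so v_4 = 3^{−1} = 4 (mod 11).
  i = 5 (α = 8): (8−9)(8−4)(8−2)(8−5) = (−1)·4·6·3 = −72 ≡ 5, so v_5 = 5^{−1} = 9 (mod 11).
  v = [7, 3, 10, 4, 9].
Step 2: syndromes of r = [0, 9, 6, 5, 2] (all sums mod 11).
  S_0 = Σ v_i r_i = 7·0 + 3·9 + 10·6 + 4·5 + 9·2 = 125 ≡ 4.
  S_1 = Σ v_i α_i r_i = 7·9·0 + 3·4·9 + 10·2·6 + 4·5·5 + 9·8·2 = 472 ≡ 10.
  α_i^2 mod 11 = [4, 5, 4, 3, 9].
  S_2 = Σ v_i α_i^2 r_i = 7·4·0 + 3·5·9 + 10·4·6 + 4·3·5 + 9·9·2 = 597 ≡ 3.
  S = (4, 10, 3) ≠ 0, so r is not a codeword (an error is present).
Step 3: locate the error. For a single error e at position i, S_ℓ = v_i·e·α_i^ℓ, so α_err = S_1/S_0.
  S_0^{−1} = 4^{−1} = 3 (mod 11), so α_err = 10·3 = 30 ≡ 8 = α_5. Error position i = 5.
  Consistency check: S_2/S_1 = 3·10 = 30 ≡ 8 = α_err ✓ (single-error assumption holds).
Step 4: error magnitude e = S_0/v_5 = S_0·∏_{j≠5}(α_5 − α_j) = 4·5 = 20 ≡ 9 (mod 11).
Step 5: correct position 5: c_5 = r_5 − e = 2 − 9 ≡ 4 (mod 11). Hence c = [0, 9, 6, 5, 4].
  Check: interpolating c through the α_i gives m(x) = 3 + 7·x (degree < 2) with m(α_i) = c_i for every i, so c is indeed a codeword.


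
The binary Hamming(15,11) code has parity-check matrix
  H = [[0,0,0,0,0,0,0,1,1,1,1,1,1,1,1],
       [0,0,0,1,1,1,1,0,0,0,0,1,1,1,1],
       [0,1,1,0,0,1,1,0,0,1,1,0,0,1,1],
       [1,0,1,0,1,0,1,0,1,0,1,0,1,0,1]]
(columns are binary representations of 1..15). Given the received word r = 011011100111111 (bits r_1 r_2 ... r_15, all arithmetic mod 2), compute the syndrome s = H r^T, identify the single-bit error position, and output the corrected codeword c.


s = (0, 1, 0, 0)^T, error position = 4, corrected codeword c = 011111100111111

Compute s = H r^T mod 2 one row at a time:
  s_1 = 0 + 0 + 1 + 1 + 1 + 1 + 1 + 1 = 6 ≡ 0 (mod 2).
  s_2 = 0 + 1 + 1 + 1 + 1 + 1 + 1 + 1 = 7 ≡ 1 (mod 2).
  s_3 = 1 + 1 + 1 + 1 + 1 + 1 + 1 + 1 = 8 ≡ 0 (mod 2).
  s_4 = 0 + 1 + 1 + 1 + 0 + 1 + 1 + 1 = 6 ≡ 0 (mod 2).
s = (0, 1, 0, 0)^T — this equals column 4 of H (binary 0100), so error is at position 4.
Correct: flip bit 4 of r = 011011100111111 to get c = 011111100111111.


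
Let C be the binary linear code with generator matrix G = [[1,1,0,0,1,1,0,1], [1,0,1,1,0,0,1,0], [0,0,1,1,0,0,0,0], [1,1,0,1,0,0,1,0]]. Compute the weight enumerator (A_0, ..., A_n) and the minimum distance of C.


Weight distribution: A_0 = 1, A_2 = 4, A_4 = 3, A_5 = 6, A_7 = 2. Minimum distance d = 2.

Enumerate all 2^4 = 16 messages m ∈ F_2^4.
For each, compute codeword c = mG in F_2^8, then tally its weight.
  m = 0000 → c = 00000000, weight = 0.
  m = 1000 → c = 11001101, weight = 5.
  m = 0100 → c = 10110010, weight = 4.
  m = 1100 → c = 01111111, weight = 7.
  m = 0010 → c = 00110000, weight = 2.
  m = 1010 → c = 11111101, weight = 7.
  m = 0110 → c = 10000010, weight = 2.
  m = 1110 → c = 01001111, weight = 5.
  m = 0001 → c = 11010010, weight = 4.
  m = 1001 → c = 00011111, weight = 5.
  m = 0101 → c = 01100000, weight = 2.
  m = 1101 → c = 10101101, weight = 5.
  m = 0011 → c = 11100010, weight = 4.
  m = 1011 → c = 00101111, weight = 5.
  m = 0111 → c = 01010000, weight = 2.
  m = 1111 → c = 10011101, weight = 5.
Tally weights:
  weight 0: 1 codewords.
  weight 2: 4 codewords.
  weight 4: 3 codewords.
  weight 5: 6 codewords.
  weight 7: 2 codewords.
Minimum distance d = smallest w > 0 with A_w > 0 = 2.
Sanity: Σ A_w = 16 = 2^4 = 16 ✓.


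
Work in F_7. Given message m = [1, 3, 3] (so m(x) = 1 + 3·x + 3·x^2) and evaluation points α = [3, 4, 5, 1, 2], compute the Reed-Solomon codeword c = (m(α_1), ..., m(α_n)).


c = [2, 5, 0, 0, 5]

Message polynomial: m(x) = 1 + 3·x + 3·x^2 (mod 7).
For each evaluation point α_i, compute m(α_i) mod 7:
  α_1 = 3: Horner steps 3 → 5 → 2, so m(3) = 2.
  α_2 = 4: Horner steps 3 → 1 → 5, so m(4) = 5.
  α_3 = 5: Horner steps 3 → 4 → 0, so m(5) = 0.
  α_4 = 1: Horner steps 3 → 6 → 0, so m(1) = 0.
  α_5 = 2: Horner steps 3 → 2 → 5, so m(2) = 5.
Codeword c = [2, 5, 0, 0, 5] ∈ F_7^5.


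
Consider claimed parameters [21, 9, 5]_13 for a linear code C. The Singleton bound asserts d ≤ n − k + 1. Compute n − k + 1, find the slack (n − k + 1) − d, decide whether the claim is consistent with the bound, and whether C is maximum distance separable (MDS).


Singleton RHS = n − k + 1 = 13, slack = 8, bound satisfied, not MDS.

Singleton bound: d ≤ n − k + 1.
Here n = 21, k = 9, so n − k + 1 = 13.
Given d = 5, check d ≤ 13: YES.
Slack = (n − k + 1) − d = 8.
The code is NOT MDS (slack = 8 > 0).
Description: the claimed parameters are [21, 9, 5]_13; such a code would be non-MDS.


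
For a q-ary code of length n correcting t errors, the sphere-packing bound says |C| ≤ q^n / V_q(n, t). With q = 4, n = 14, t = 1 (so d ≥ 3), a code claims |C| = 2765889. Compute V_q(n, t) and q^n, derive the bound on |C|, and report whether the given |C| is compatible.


V_q(n, t) = 43, q^n = 268435456, Hamming bound = 6242685, |C| = 2765889 ≤ bound (satisfied).

Step 1: Compute V_q(n, t) = Σ_{j=0}^1 C(n, j) (q−1)^j.
  j = 0: C(14,0)·(3)^0 = 1·1 = 1.
  j = 1: C(14,1)·(3)^1 = 14·3 = 42.
  V_q(n, t) = 1 + 42 = 43.
Step 2: q^n = 4^14 = 268435456.
Step 3: Hamming bound ⌊q^n / V_q(n,t)⌋ = ⌊268435456/43⌋ = 6242685.
Step 4: Compare |C| = 2765889 to 6242685: satisfied.
The claimed |C| lies below the Hamming bound.


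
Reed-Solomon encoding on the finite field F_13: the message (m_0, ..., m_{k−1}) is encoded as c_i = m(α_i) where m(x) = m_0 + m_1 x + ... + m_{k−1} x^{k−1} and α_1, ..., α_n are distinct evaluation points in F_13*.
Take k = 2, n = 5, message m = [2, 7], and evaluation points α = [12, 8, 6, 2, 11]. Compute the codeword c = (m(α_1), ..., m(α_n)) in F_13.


c = [8, 6, 5, 3, 1]

Message polynomial: m(x) = 2 + 7·x (mod 13).
For each evaluation point α_i, compute m(α_i) mod 13:
  α_1 = 12: Horner steps 7 → 8, so m(12) = 8.
  α_2 = 8: Horner steps 7 → 6, so m(8) = 6.
  α_3 = 6: Horner steps 7 → 5, so m(6) = 5.
  α_4 = 2: Horner steps 7 → 3, so m(2) = 3.
  α_5 = 11: Horner steps 7 → 1, so m(11) = 1.
Codeword c = [8, 6, 5, 3, 1] ∈ F_13^5.


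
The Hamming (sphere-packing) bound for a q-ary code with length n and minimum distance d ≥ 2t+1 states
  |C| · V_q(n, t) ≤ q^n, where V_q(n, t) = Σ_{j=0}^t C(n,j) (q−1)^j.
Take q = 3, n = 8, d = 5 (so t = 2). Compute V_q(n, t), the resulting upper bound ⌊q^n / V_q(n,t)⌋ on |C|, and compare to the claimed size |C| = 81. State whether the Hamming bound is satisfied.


V_q(n, t) = 129, q^n = 6561, Hamming bound = 50, |C| = 81 > bound (violated).

Step 1: Compute V_q(n, t) = Σ_{j=0}^2 C(n, j) (q−1)^j.
  j = 0: C(8,0)·(2)^0 = 1·1 = 1.
  j = 1: C(8,1)·(2)^1 = 8·2 = 16.
  j = 2: C(8,2)·(2)^2 = 28·4 = 112.
  V_q(n, t) = 1 + 16 + 112 = 129.
Step 2: q^n = 3^8 = 6561.
Step 3: Hamming bound ⌊q^n / V_q(n,t)⌋ = ⌊6561/129⌋ = 50.
Step 4: Compare |C| = 81 to 50: violated.
The claimed |C| lies above the Hamming bound, so no 3-ary code of length 8 with d ≥ 5 can have 81 codewords.


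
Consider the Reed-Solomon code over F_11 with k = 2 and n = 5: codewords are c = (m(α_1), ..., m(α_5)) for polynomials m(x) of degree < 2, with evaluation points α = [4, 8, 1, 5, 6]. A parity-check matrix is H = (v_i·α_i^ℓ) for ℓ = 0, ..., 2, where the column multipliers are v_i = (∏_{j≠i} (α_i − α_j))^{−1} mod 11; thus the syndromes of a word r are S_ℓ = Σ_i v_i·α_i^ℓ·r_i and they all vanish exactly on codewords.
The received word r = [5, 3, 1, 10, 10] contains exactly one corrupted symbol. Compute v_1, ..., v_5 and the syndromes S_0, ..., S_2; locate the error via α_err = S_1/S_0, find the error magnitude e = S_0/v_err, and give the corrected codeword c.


S = (3, 7, 9), error at position 5, error magnitude e = 6, c = [5, 3, 1, 10, 4].

Step 1: column multipliers v_i = (∏_{j≠i}(α_i − α_j))^{−1} mod 11.
  i = 1 (α = 4): (4−8)(4−1)(4−5)(4−6) = (−4)·3·(−1)·(−2) = −24 ≡ 9, so v_1 = 9^{−1} = 5 (mod 11).
  i = 2 (α = 8): (8−4)(8−1)(8−5)(8−6) = 4·7·3·2 = 168 ≡ 3, so v_2 = 3^{−1} = 4 (mod 11).
  i = 3 (α = 1): (1−4)(1−8)(1−5)(1−6) = (−3)·(−7)·(−4)·(−5) = 420 ≡ 2, so v_3 = 2^{−1} = 6 (mod 11).
  i = 4 (α = 5): (5−4)(5−8)(5−1)(5−6) = 1·(−3)·4·(−1) = 12 ≡ 1, so v_4 = 1^{−1} = 1 (mod 11).
  i = 5 (α = 6): (6−4)(6−8)(6−1)(6−5) = 2·(−2)·5·1 = −20 ≡ 2, so v_5 = 2^{−1} = 6 (mod 11).
  v = [5, 4, 6, 1, 6].
Step 2: syndromes of r = [5, 3, 1, 10, 10] (all sums mod 11).
  S_0 = Σ v_i r_i = 5·5 + 4·3 + 6·1 + 1·10 + 6·10 = 113 ≡ 3.
  S_1 = Σ v_i α_i r_i = 5·4·5 + 4·8·3 + 6·1·1 + 1·5·10 + 6·6·10 = 612 ≡ 7.
  α_i^2 mod 11 = [5, 9, 1, 3, 3].
  S_2 = Σ v_i α_i^2 r_i = 5·5·5 + 4·9·3 + 6·1·1 + 1·3·10 + 6·3·10 = 449 ≡ 9.
  S = (3, 7, 9) ≠ 0, so r is not a codeword (an error is present).
Step 3: locate the error. For a single error e at position i, S_ℓ = v_i·e·α_i^ℓ, so α_err = S_1/S_0.
  S_0^{−1} = 3^{−1} = 4 (mod 11), so α_err = 7·4 = 28 ≡ 6 = α_5. Error position i = 5.
  Consistency check: S_2/S_1 = 9·8 = 72 ≡ 6 = α_err ✓ (single-error assumption holds).
Step 4: error magnitude e = S_0/v_5 = S_0·∏_{j≠5}(α_5 − α_j) = 3·2 = 6 ≡ 6 (mod 11).
Step 5: correct position 5: c_5 = r_5 − e = 10 − 6 ≡ 4 (mod 11). Hence c = [5, 3, 1, 10, 4].
  Check: interpolating c through the α_i gives m(x) = 7 + 5·x (degree < 2) with m(α_i) = c_i for every i, so c is indeed a codeword.


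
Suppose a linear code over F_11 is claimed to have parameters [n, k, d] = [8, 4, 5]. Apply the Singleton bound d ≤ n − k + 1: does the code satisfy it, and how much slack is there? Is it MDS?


Singleton RHS = n − k + 1 = 5, slack = 0, bound satisfied, MDS.

Singleton bound: d ≤ n − k + 1.
Here n = 8, k = 4, so n − k + 1 = 5.
Given d = 5, check d ≤ 5: YES.
Slack = (n − k + 1) − d = 0.
The code is MDS (slack = 0).
Description: the claimed parameters are [8, 4, 5]_11; such a code would be MDS (meets Singleton bound).


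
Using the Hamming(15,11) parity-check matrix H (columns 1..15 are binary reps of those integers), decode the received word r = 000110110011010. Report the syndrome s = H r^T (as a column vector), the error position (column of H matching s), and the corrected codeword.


s = (0, 1, 1, 1)^T, error position = 7, corrected codeword c = 000110010011010

Compute s = H r^T mod 2 one row at a time:
  s_1 = 1 + 0 + 0 + 1 + 1 + 0 + 1 + 0 = 4 ≡ 0 (mod 2).
  s_2 = 1 + 1 + 0 + 1 + 1 + 0 + 1 + 0 = 5 ≡ 1 (mod 2).
  s_3 = 0 + 0 + 0 + 1 + 0 + 1 + 1 + 0 = 3 ≡ 1 (mod 2).
  s_4 = 0 + 0 + 1 + 1 + 0 + 1 + 0 + 0 = 3 ≡ 1 (mod 2).
s = (0, 1, 1, 1)^T — this equals column 7 of H (binary 0111), so error is at position 7.
Correct: flip bit 7 of r = 000110110011010 to get c = 000110010011010.


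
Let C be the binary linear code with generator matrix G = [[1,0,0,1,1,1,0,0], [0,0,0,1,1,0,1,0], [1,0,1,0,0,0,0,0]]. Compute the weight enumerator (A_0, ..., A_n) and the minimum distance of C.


Weight distribution: A_0 = 1, A_2 = 1, A_3 = 3, A_4 = 2, A_5 = 1. Minimum distance d = 2.

Enumerate all 2^3 = 8 messages m ∈ F_2^3.
For each, compute codeword c = mG in F_2^8, then tally its weight.
  m = 000 → c = 00000000, weight = 0.
  m = 100 → c = 10011100, weight = 4.
  m = 010 → c = 00011010, weight = 3.
  m = 110 → c = 10000110, weight = 3.
  m = 001 → c = 10100000, weight = 2.
  m = 101 → c = 00111100, weight = 4.
  m = 011 → c = 10111010, weight = 5.
  m = 111 → c = 00100110, weight = 3.
Tally weights:
  weight 0: 1 codewords.
  weight 2: 1 codewords.
  weight 3: 3 codewords.
  weight 4: 2 codewords.
  weight 5: 1 codewords.
Minimum distance d = smallest w > 0 with A_w > 0 = 2.
Sanity: Σ A_w = 8 = 2^3 = 8 ✓.


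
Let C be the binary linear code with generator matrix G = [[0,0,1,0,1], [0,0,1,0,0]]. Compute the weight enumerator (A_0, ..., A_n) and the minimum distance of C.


Weight distribution: A_0 = 1, A_1 = 2, A_2 = 1. Minimum distance d = 1.

Enumerate all 2^2 = 4 messages m ∈ F_2^2.
For each, compute codeword c = mG in F_2^5, then tally its weight.
  m = 00 → c = 00000, weight = 0.
  m = 10 → c = 00101, weight = 2.
  m = 01 → c = 00100, weight = 1.
  m = 11 → c = 00001, weight = 1.
Tally weights:
  weight 0: 1 codewords.
  weight 1: 2 codewords.
  weight 2: 1 codewords.
Minimum distance d = smallest w > 0 with A_w > 0 = 1.
Sanity: Σ A_w = 4 = 2^2 = 4 ✓.


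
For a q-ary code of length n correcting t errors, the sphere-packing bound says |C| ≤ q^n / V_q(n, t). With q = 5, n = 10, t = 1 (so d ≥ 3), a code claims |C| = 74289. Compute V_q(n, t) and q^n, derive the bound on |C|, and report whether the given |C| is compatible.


V_q(n, t) = 41, q^n = 9765625, Hamming bound = 238185, |C| = 74289 ≤ bound (satisfied).

Step 1: Compute V_q(n, t) = Σ_{j=0}^1 C(n, j) (q−1)^j.
  j = 0: C(10,0)·(4)^0 = 1·1 = 1.
  j = 1: C(10,1)·(4)^1 = 10·4 = 40.
  V_q(n, t) = 1 + 40 = 41.
Step 2: q^n = 5^10 = 9765625.
Step 3: Hamming bound ⌊q^n / V_q(n,t)⌋ = ⌊9765625/41⌋ = 238185.
Step 4: Compare |C| = 74289 to 238185: satisfied.
The claimed |C| lies below the Hamming bound.


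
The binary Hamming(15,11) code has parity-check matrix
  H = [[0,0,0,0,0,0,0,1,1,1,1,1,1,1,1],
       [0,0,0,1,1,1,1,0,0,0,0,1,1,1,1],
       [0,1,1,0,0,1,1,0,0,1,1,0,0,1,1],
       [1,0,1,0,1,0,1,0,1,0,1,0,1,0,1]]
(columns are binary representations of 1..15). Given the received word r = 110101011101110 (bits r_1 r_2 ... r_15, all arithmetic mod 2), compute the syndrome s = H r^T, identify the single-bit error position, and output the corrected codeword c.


s = (0, 1, 0, 1)^T, error position = 5, corrected codeword c = 110111011101110

Compute s = H r^T mod 2 one row at a time:
  s_1 = 1 + 1 + 1 + 0 + 1 + 1 + 1 + 0 = 6 ≡ 0 (mod 2).
  s_2 = 1 + 0 + 1 + 0 + 1 + 1 + 1 + 0 = 5 ≡ 1 (mod 2).
  s_3 = 1 + 0 + 1 + 0 + 1 + 0 + 1 + 0 = 4 ≡ 0 (mod 2).
  s_4 = 1 + 0 + 0 + 0 + 1 + 0 + 1 + 0 = 3 ≡ 1 (mod 2).
s = (0, 1, 0, 1)^T — this equals column 5 of H (binary 0101), so error is at position 5.
Correct: flip bit 5 of r = 110101011101110 to get c = 110111011101110.


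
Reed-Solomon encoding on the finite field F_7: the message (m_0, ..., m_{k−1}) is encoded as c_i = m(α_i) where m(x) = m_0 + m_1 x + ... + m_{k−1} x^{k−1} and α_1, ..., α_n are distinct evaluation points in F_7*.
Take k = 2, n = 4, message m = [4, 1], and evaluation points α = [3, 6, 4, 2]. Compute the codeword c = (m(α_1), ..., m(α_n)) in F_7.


c = [0, 3, 1, 6]

Message polynomial: m(x) = 4 + 1·x (mod 7).
For each evaluation point α_i, compute m(α_i) mod 7:
  α_1 = 3: Horner steps 1 → 0, so m(3) = 0.
  α_2 = 6: Horner steps 1 → 3, so m(6) = 3.
  α_3 = 4: Horner steps 1 → 1, so m(4) = 1.
  α_4 = 2: Horner steps 1 → 6, so m(2) = 6.
Codeword c = [0, 3, 1, 6] ∈ F_7^4.


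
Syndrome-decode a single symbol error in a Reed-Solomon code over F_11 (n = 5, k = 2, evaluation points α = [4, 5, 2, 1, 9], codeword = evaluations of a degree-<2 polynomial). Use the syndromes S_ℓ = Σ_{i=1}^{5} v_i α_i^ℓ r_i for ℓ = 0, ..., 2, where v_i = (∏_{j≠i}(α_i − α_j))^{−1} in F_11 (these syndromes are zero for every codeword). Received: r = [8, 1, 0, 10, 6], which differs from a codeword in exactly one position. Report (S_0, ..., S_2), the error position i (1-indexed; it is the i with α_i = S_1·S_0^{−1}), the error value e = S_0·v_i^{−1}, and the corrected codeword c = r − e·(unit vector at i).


S = (10, 10, 10), error at position 4, error magnitude e = 3, c = [8, 1, 0, 7, 6].

Step 1: column multipliers v_i = (∏_{j≠i}(α_i − α_j))^{−1} mod 11.
  i = 1 (α = 4): (4−5)(4−2)(4−1)(4−9) = (−1)·2·3·(−5) = 30 ≡ 8, so v_1 = 8^{−1} = 7 (mod 11).
  i = 2 (α = 5): (5−4)(5−2)(5−1)(5−9) = 1·3·4·(−4) = −48 ≡ 7, so v_2 = 7^{−1} = 8 (mod 11).
  i = 3 (α = 2): (2−4)(2−5)(2−1)(2−9) = (−2)·(−3)·1·(−7) = −42 ≡ 2, so v_3 = 2^{−1} = 6 (mod 11).
  i = 4 (α = 1): (1−4)(1−5)(1−2)(1−9) = (−3)·(−4)·(−1)·(−8) = 96 ≡ 8, so v_4 = 8^{−1} = 7 (mod 11).
  i = 5 (α = 9): (9−4)(9−5)(9−2)(9−1) = 5·4·7·8 = 1120 ≡ 9, so v_5 = 9^{−1} = 5 (mod 11).
  v = [7, 8, 6, 7, 5].
Step 2: syndromes of r = [8, 1, 0, 10, 6] (all sums mod 11).
  S_0 = Σ v_i r_i = 7·8 + 8·1 + 6·0 + 7·10 + 5·6 = 164 ≡ 10.
  S_1 = Σ v_i α_i r_i = 7·4·8 + 8·5·1 + 6·2·0 + 7·1·10 + 5·9·6 = 604 ≡ 10.
  α_i^2 mod 11 = [5, 3, 4, 1, 4].
  S_2 = Σ v_i α_i^2 r_i = 7·5·8 + 8·3·1 + 6·4·0 + 7·1·10 + 5·4·6 = 494 ≡ 10.
  S = (10, 10, 10) ≠ 0, so r is not a codeword (an error is present).
Step 3: locate the error. For a single error e at position i, S_ℓ = v_i·e·α_i^ℓ, so α_err = S_1/S_0.
  S_0^{−1} = 10^{−1} = 10 (mod 11), so α_err = 10·10 = 100 ≡ 1 = α_4. Error position i = 4.
  Consistency check: S_2/S_1 = 10·10 = 100 ≡ 1 = α_err ✓ (single-error assumption holds).
Step 4: error magnitude e = S_0/v_4 = S_0·∏_{j≠4}(α_4 − α_j) = 10·8 = 80 ≡ 3 (mod 11).
Step 5: correct position 4: c_4 = r_4 − e = 10 − 3 ≡ 7 (mod 11). Hence c = [8, 1, 0, 7, 6].
  Check: interpolating c through the α_i gives m(x) = 3 + 4·x (degree < 2) with m(α_i) = c_i for every i, so c is indeed a codeword.


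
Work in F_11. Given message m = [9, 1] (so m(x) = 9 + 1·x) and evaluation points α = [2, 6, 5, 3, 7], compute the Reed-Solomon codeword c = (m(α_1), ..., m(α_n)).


c = [0, 4, 3, 1, 5]

Message polynomial: m(x) = 9 + 1·x (mod 11).
For each evaluation point α_i, compute m(α_i) mod 11:
  α_1 = 2: Horner steps 1 → 0, so m(2) = 0.
  α_2 = 6: Horner steps 1 → 4, so m(6) = 4.
  α_3 = 5: Horner steps 1 → 3, so m(5) = 3.
  α_4 = 3: Horner steps 1 → 1, so m(3) = 1.
  α_5 = 7: Horner steps 1 → 5, so m(7) = 5.
Codeword c = [0, 4, 3, 1, 5] ∈ F_11^5.


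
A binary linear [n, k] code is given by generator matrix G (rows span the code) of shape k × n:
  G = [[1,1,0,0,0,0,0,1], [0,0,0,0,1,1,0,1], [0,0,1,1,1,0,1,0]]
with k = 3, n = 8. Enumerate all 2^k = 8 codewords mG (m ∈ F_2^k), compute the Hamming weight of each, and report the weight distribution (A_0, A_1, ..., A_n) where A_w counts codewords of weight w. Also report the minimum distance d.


Weight distribution: A_0 = 1, A_3 = 2, A_4 = 2, A_5 = 1, A_6 = 1, A_7 = 1. Minimum distance d = 3.

Enumerate all 2^3 = 8 messages m ∈ F_2^3.
For each, compute codeword c = mG in F_2^8, then tally its weight.
  m = 000 → c = 00000000, weight = 0.
  m = 100 → c = 11000001, weight = 3.
  m = 010 → c = 00001101, weight = 3.
  m = 110 → c = 11001100, weight = 4.
  m = 001 → c = 00111010, weight = 4.
  m = 101 → c = 11111011, weight = 7.
  m = 011 → c = 00110111, weight = 5.
  m = 111 → c = 11110110, weight = 6.
Tally weights:
  weight 0: 1 codewords.
  weight 3: 2 codewords.
  weight 4: 2 codewords.
  weight 5: 1 codewords.
  weight 6: 1 codewords.
  weight 7: 1 codewords.
Minimum distance d = smallest w > 0 with A_w > 0 = 3.
Sanity: Σ A_w = 8 = 2^3 = 8 ✓.


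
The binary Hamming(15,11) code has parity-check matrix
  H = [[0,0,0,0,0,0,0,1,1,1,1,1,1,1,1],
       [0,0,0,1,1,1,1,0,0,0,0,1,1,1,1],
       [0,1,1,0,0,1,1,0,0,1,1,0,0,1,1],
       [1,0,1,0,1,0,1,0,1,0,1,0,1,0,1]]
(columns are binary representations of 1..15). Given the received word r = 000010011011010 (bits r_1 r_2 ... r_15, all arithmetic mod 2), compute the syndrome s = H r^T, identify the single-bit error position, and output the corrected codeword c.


s = (1, 1, 0, 1)^T, error position = 13, corrected codeword c = 000010011011110

Compute s = H r^T mod 2 one row at a time:
  s_1 = 1 + 1 + 0 + 1 + 1 + 0 + 1 + 0 = 5 ≡ 1 (mod 2).
  s_2 = 0 + 1 + 0 + 0 + 1 + 0 + 1 + 0 = 3 ≡ 1 (mod 2).
  s_3 = 0 + 0 + 0 + 0 + 0 + 1 + 1 + 0 = 2 ≡ 0 (mod 2).
  s_4 = 0 + 0 + 1 + 0 + 1 + 1 + 0 + 0 = 3 ≡ 1 (mod 2).
s = (1, 1, 0, 1)^T — this equals column 13 of H (binary 1101), so error is at position 13.
Correct: flip bit 13 of r = 000010011011010 to get c = 000010011011110.


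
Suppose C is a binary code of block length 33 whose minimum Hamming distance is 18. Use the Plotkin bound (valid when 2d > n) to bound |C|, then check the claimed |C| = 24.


Plotkin bound M ≤ 12; given |C| = 24 > bound (violated).

Check applicability: 2d = 36, n = 33.
2d − n = 3 > 0, so Plotkin applies.
Compute d/(2d−n) = 18/3 ≈ 6.0000.
⌊d/(2d−n)⌋ = 6.
Plotkin bound: M ≤ 2·6 = 12.
Given |C| = 24, check: VIOLATED.
This |C| is above the Plotkin bound, so no binary code with n = 33, d = 18 and 24 codewords exists.


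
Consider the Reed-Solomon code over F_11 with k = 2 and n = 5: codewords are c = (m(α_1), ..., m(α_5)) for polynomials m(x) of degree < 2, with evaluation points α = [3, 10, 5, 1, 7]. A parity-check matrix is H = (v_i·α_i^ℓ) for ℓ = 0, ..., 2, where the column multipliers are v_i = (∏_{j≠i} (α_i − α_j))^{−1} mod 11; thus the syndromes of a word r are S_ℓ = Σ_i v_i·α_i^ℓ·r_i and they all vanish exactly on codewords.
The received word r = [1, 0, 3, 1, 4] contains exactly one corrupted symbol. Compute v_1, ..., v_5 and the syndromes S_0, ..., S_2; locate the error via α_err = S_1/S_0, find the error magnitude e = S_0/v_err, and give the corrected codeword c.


S = (6, 7, 10), error at position 1, error magnitude e = 10, c = [2, 0, 3, 1, 4].

Step 1: column multipliers v_i = (∏_{j≠i}(α_i − α_j))^{−1} mod 11.
  i = 1 (α = 3): (3−10)(3−5)(3−1)(3−7) = (−7)·(−2)·2·(−4) = −112 ≡ 9, so v_1 = 9^{−1} = 5 (mod 11).
  i = 2 (α = 10): (10−3)(10−5)(10−1)(10−7) = 7·5·9·3 = 945 ≡ 10, so v_2 = 10^{−1} = 10 (mod 11).
  i = 3 (α = 5): (5−3)(5−10)(5−1)(5−7) = 2·(−5)·4·(−2) = 80 ≡ 3, so v_3 = 3^{−1} = 4 (mod 11).
  i = 4 (α = 1): (1−3)(1−10)(1−5)(1−7) = (−2)·(−9)·(−4)·(−6) = 432 ≡ 3, so v_4 = 3^{−1} = 4 (mod 11).
  i = 5 (α = 7): (7−3)(7−10)(7−5)(7−1) = 4·(−3)·2·6 = −144 ≡ 10, so v_5 = 10^{−1} = 10 (mod 11).
  v = [5, 10, 4, 4, 10].
Step 2: syndromes of r = [1, 0, 3, 1, 4] (all sums mod 11).
  S_0 = Σ v_i r_i = 5·1 + 10·0 + 4·3 + 4·1 + 10·4 = 61 ≡ 6.
  S_1 = Σ v_i α_i r_i = 5·3·1 + 10·10·0 + 4·5·3 + 4·1·1 + 10·7·4 = 359 ≡ 7.
  α_i^2 mod 11 = [9, 1, 3, 1, 5].
  S_2 = Σ v_i α_i^2 r_i = 5·9·1 + 10·1·0 + 4·3·3 + 4·1·1 + 10·5·4 = 285 ≡ 10.
  S = (6, 7, 10) ≠ 0, so r is not a codeword (an error is present).
Step 3: locate the error. For a single error e at position i, S_ℓ = v_i·e·α_i^ℓ, so α_err = S_1/S_0.
  S_0^{−1} = 6^{−1} = 2 (mod 11), so α_err = 7·2 = 14 ≡ 3 = α_1. Error position i = 1.
  Consistency check: S_2/S_1 = 10·8 = 80 ≡ 3 = α_err ✓ (single-error assumption holds).
Step 4: error magnitude e = S_0/v_1 = S_0·∏_{j≠1}(α_1 − α_j) = 6·9 = 54 ≡ 10 (mod 11).
Step 5: correct position 1: c_1 = r_1 − e = 1 − 10 ≡ 2 (mod 11). Hence c = [2, 0, 3, 1, 4].
  Check: interpolating c through the α_i gives m(x) = 6 + 6·x (degree < 2) with m(α_i) = c_i for every i, so c is indeed a codeword.


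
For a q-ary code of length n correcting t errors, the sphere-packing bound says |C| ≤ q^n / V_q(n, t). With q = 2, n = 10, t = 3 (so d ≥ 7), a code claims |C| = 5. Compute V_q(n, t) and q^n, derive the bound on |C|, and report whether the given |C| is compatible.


V_q(n, t) = 176, q^n = 1024, Hamming bound = 5, |C| = 5 ≤ bound (satisfied).

Step 1: Compute V_q(n, t) = Σ_{j=0}^3 C(n, j) (q−1)^j.
  j = 0: C(10,0)·(1)^0 = 1·1 = 1.
  j = 1: C(10,1)·(1)^1 = 10·1 = 10.
  j = 2: C(10,2)·(1)^2 = 45·1 = 45.
  j = 3: C(10,3)·(1)^3 = 120·1 = 120.
  V_q(n, t) = 1 + 10 + 45 + 120 = 176.
Step 2: q^n = 2^10 = 1024.
Step 3: Hamming bound ⌊q^n / V_q(n,t)⌋ = ⌊1024/176⌋ = 5.
Step 4: Compare |C| = 5 to 5: satisfied.
The claimed |C| lies at the Hamming bound (tight).


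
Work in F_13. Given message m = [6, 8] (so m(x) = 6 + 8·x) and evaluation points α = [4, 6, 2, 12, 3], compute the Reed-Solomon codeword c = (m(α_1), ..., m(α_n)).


c = [12, 2, 9, 11, 4]

Message polynomial: m(x) = 6 + 8·x (mod 13).
For each evaluation point α_i, compute m(α_i) mod 13:
  α_1 = 4: Horner steps 8 → 12, so m(4) = 12.
  α_2 = 6: Horner steps 8 → 2, so m(6) = 2.
  α_3 = 2: Horner steps 8 → 9, so m(2) = 9.
  α_4 = 12: Horner steps 8 → 11, so m(12) = 11.
  α_5 = 3: Horner steps 8 → 4, so m(3) = 4.
Codeword c = [12, 2, 9, 11, 4] ∈ F_13^5.


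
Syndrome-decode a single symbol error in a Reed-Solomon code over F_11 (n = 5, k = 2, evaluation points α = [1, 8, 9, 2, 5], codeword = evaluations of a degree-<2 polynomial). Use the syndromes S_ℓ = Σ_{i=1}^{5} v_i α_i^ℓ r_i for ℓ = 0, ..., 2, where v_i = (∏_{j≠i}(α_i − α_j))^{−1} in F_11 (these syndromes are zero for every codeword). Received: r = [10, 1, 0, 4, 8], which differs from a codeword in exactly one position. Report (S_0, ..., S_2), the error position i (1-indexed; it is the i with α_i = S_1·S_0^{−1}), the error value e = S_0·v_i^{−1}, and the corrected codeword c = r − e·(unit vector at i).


S = (4, 3, 5), error at position 3, error magnitude e = 5, c = [10, 1, 6, 4, 8].

Step 1: column multipliers v_i = (∏_{j≠i}(α_i − α_j))^{−1} mod 11.
  i = 1 (α = 1): (1−8)(1−9)(1−2)(1−5) = (−7)·(−8)·(−1)·(−4) = 224 ≡ 4, so v_1 = 4^{−1} = 3 (mod 11).
  i = 2 (α = 8): (8−1)(8−9)(8−2)(8−5) = 7·(−1)·6·3 = −126 ≡ 6, so v_2 = 6^{−1} = 2 (mod 11).
  i = 3 (α = 9): (9−1)(9−8)(9−2)(9−5) = 8·1·7·4 = 224 ≡ 4, so v_3 = 4^{−1} = 3 (mod 11).
  i = 4 (α = 2): (2−1)(2−8)(2−9)(2−5) = 1·(−6)·(−7)·(−3) = −126 ≡ 6, so v_4 = 6^{−1} = 2 (mod 11).
  i = 5 (α = 5): (5−1)(5−8)(5−9)(5−2) = 4·(−3)·(−4)·3 = 144 ≡ 1, so v_5 = 1^{−1} = 1 (mod 11).
  v = [3, 2, 3, 2, 1].
Step 2: syndromes of r = [10, 1, 0, 4, 8] (all sums mod 11).
  S_0 = Σ v_i r_i = 3·10 + 2·1 + 3·0 + 2·4 + 1·8 = 48 ≡ 4.
  S_1 = Σ v_i α_i r_i = 3·1·10 + 2·8·1 + 3·9·0 + 2·2·4 + 1·5·8 = 102 ≡ 3.
  α_i^2 mod 11 = [1, 9, 4, 4, 3].
  S_2 = Σ v_i α_i^2 r_i = 3·1·10 + 2·9·1 + 3·4·0 + 2·4·4 + 1·3·8 = 104 ≡ 5.
  S = (4, 3, 5) ≠ 0, so r is not a codeword (an error is present).
Step 3: locate the error. For a single error e at position i, S_ℓ = v_i·e·α_i^ℓ, so α_err = S_1/S_0.
  S_0^{−1} = 4^{−1} = 3 (mod 11), so α_err = 3·3 = 9 ≡ 9 = α_3. Error position i = 3.
  Consistency check: S_2/S_1 = 5·4 = 20 ≡ 9 = α_err ✓ (single-error assumption holds).
Step 4: error magnitude e = S_0/v_3 = S_0·∏_{j≠3}(α_3 − α_j) = 4·4 = 16 ≡ 5 (mod 11).
Step 5: correct position 3: c_3 = r_3 − e = 0 − 5 ≡ 6 (mod 11). Hence c = [10, 1, 6, 4, 8].
  Check: interpolating c through the α_i gives m(x) = 5 + 5·x (degree < 2) with m(α_i) = c_i for every i, so c is indeed a codeword.


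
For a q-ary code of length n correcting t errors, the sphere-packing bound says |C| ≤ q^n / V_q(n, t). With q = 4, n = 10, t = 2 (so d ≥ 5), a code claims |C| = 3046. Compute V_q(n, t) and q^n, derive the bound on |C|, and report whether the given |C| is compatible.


V_q(n, t) = 436, q^n = 1048576, Hamming bound = 2404, |C| = 3046 > bound (violated).

Step 1: Compute V_q(n, t) = Σ_{j=0}^2 C(n, j) (q−1)^j.
  j = 0: C(10,0)·(3)^0 = 1·1 = 1.
  j = 1: C(10,1)·(3)^1 = 10·3 = 30.
  j = 2: C(10,2)·(3)^2 = 45·9 = 405.
  V_q(n, t) = 1 + 30 + 405 = 436.
Step 2: q^n = 4^10 = 1048576.
Step 3: Hamming bound ⌊q^n / V_q(n,t)⌋ = ⌊1048576/436⌋ = 2404.
Step 4: Compare |C| = 3046 to 2404: violated.
The claimed |C| lies above the Hamming bound, so no 4-ary code of length 10 with d ≥ 5 can have 3046 codewords.


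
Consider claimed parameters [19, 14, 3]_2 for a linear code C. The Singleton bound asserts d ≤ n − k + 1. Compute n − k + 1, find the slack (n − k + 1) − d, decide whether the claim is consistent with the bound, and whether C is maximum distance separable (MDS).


Singleton RHS = n − k + 1 = 6, slack = 3, bound satisfied, not MDS.

Singleton bound: d ≤ n − k + 1.
Here n = 19, k = 14, so n − k + 1 = 6.
Given d = 3, check d ≤ 6: YES.
Slack = (n − k + 1) − d = 3.
The code is NOT MDS (slack = 3 > 0).
Description: the claimed parameters are [19, 14, 3]_2; such a code would be non-MDS.


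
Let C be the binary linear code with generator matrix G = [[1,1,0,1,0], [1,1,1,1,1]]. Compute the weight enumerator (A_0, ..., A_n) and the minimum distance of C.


Weight distribution: A_0 = 1, A_2 = 1, A_3 = 1, A_5 = 1. Minimum distance d = 2.

Enumerate all 2^2 = 4 messages m ∈ F_2^2.
For each, compute codeword c = mG in F_2^5, then tally its weight.
  m = 00 → c = 00000, weight = 0.
  m = 10 → c = 11010, weight = 3.
  m = 01 → c = 11111, weight = 5.
  m = 11 → c = 00101, weight = 2.
Tally weights:
  weight 0: 1 codewords.
  weight 2: 1 codewords.
  weight 3: 1 codewords.
  weight 5: 1 codewords.
Minimum distance d = smallest w > 0 with A_w > 0 = 2.
Sanity: Σ A_w = 4 = 2^2 = 4 ✓.


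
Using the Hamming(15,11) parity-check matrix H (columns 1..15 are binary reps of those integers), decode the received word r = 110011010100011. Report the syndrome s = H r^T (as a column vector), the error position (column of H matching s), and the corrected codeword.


s = (0, 0, 1, 1)^T, error position = 3, corrected codeword c = 111011010100011

Compute s = H r^T mod 2 one row at a time:
  s_1 = 1 + 0 + 1 + 0 + 0 + 0 + 1 + 1 = 4 ≡ 0 (mod 2).
  s_2 = 0 + 1 + 1 + 0 + 0 + 0 + 1 + 1 = 4 ≡ 0 (mod 2).
  s_3 = 1 + 0 + 1 + 0 + 1 + 0 + 1 + 1 = 5 ≡ 1 (mod 2).
  s_4 = 1 + 0 + 1 + 0 + 0 + 0 + 0 + 1 = 3 ≡ 1 (mod 2).
s = (0, 0, 1, 1)^T — this equals column 3 of H (binary 0011), so error is at position 3.
Correct: flip bit 3 of r = 110011010100011 to get c = 111011010100011.


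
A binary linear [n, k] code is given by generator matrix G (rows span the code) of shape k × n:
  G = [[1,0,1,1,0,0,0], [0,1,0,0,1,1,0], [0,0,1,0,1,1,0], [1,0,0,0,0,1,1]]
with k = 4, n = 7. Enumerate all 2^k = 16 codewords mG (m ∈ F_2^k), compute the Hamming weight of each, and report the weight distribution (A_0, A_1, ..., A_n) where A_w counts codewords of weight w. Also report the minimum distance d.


Weight distribution: A_0 = 1, A_2 = 1, A_3 = 6, A_4 = 5, A_5 = 2, A_6 = 1. Minimum distance d = 2.

Enumerate all 2^4 = 16 messages m ∈ F_2^4.
For each, compute codeword c = mG in F_2^7, then tally its weight.
  m = 0000 → c = 0000000, weight = 0.
  m = 1000 → c = 1011000, weight = 3.
  m = 0100 → c = 0100110, weight = 3.
  m = 1100 → c = 1111110, weight = 6.
  m = 0010 → c = 0010110, weight = 3.
  m = 1010 → c = 1001110, weight = 4.
  m = 0110 → c = 0110000, weight = 2.
  m = 1110 → c = 1101000, weight = 3.
  m = 0001 → c = 1000011, weight = 3.
  m = 1001 → c = 0011011, weight = 4.
  m = 0101 → c = 1100101, weight = 4.
  m = 1101 → c = 0111101, weight = 5.
  m = 0011 → c = 1010101, weight = 4.
  m = 1011 → c = 0001101, weight = 3.
  m = 0111 → c = 1110011, weight = 5.
  m = 1111 → c = 0101011, weight = 4.
Tally weights:
  weight 0: 1 codewords.
  weight 2: 1 codewords.
  weight 3: 6 codewords.
  weight 4: 5 codewords.
  weight 5: 2 codewords.
  weight 6: 1 codewords.
Minimum distance d = smallest w > 0 with A_w > 0 = 2.
Sanity: Σ A_w = 16 = 2^4 = 16 ✓.


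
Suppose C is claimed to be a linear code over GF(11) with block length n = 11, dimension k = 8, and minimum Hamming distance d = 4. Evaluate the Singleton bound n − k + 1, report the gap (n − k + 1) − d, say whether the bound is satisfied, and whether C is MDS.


Singleton RHS = n − k + 1 = 4, slack = 0, bound satisfied, MDS.

Singleton bound: d ≤ n − k + 1.
Here n = 11, k = 8, so n − k + 1 = 4.
Given d = 4, check d ≤ 4: YES.
Slack = (n − k + 1) − d = 0.
The code is MDS (slack = 0).
Description: the claimed parameters are [11, 8, 4]_11; such a code would be MDS (meets Singleton bound).


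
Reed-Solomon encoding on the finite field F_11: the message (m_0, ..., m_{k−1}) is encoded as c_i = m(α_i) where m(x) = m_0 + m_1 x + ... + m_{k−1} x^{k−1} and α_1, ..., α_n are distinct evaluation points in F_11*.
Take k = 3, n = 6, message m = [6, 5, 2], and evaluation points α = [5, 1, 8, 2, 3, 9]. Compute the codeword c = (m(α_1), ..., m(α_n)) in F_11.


c = [4, 2, 9, 2, 6, 4]

Message polynomial: m(x) = 6 + 5·x + 2·x^2 (mod 11).
For each evaluation point α_i, compute m(α_i) mod 11:
  α_1 = 5: Horner steps 2 → 4 → 4, so m(5) = 4.
  α_2 = 1: Horner steps 2 → 7 → 2, so m(1) = 2.
  α_3 = 8: Horner steps 2 → 10 → 9, so m(8) = 9.
  α_4 = 2: Horner steps 2 → 9 → 2, so m(2) = 2.
  α_5 = 3: Horner steps 2 → 0 → 6, so m(3) = 6.
  α_6 = 9: Horner steps 2 → 1 → 4, so m(9) = 4.
Codeword c = [4, 2, 9, 2, 6, 4] ∈ F_11^6.
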